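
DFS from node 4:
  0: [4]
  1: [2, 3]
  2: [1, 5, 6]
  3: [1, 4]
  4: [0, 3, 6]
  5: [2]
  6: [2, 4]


Visit 4, push [6, 3, 0]
Visit 0, push []
Visit 3, push [1]
Visit 1, push [2]
Visit 2, push [6, 5]
Visit 5, push []
Visit 6, push []

DFS order: [4, 0, 3, 1, 2, 5, 6]


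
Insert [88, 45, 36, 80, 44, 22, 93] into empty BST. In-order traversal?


Insert 88: root
Insert 45: L from 88
Insert 36: L from 88 -> L from 45
Insert 80: L from 88 -> R from 45
Insert 44: L from 88 -> L from 45 -> R from 36
Insert 22: L from 88 -> L from 45 -> L from 36
Insert 93: R from 88

In-order: [22, 36, 44, 45, 80, 88, 93]


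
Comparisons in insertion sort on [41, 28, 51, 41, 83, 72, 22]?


Algorithm: insertion sort
Input: [41, 28, 51, 41, 83, 72, 22]
Sorted: [22, 28, 41, 41, 51, 72, 83]

13


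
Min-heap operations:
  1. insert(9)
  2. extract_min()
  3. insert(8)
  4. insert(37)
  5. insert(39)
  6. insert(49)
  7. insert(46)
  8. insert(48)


insert(9) -> [9]
extract_min()->9, []
insert(8) -> [8]
insert(37) -> [8, 37]
insert(39) -> [8, 37, 39]
insert(49) -> [8, 37, 39, 49]
insert(46) -> [8, 37, 39, 49, 46]
insert(48) -> [8, 37, 39, 49, 46, 48]

Final heap: [8, 37, 39, 49, 46, 48]


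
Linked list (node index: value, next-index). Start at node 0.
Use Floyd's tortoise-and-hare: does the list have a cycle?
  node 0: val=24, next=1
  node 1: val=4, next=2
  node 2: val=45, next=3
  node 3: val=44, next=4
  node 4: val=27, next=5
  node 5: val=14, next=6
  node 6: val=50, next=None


Floyd's tortoise (slow, +1) and hare (fast, +2):
  init: slow=0, fast=0
  step 1: slow=1, fast=2
  step 2: slow=2, fast=4
  step 3: slow=3, fast=6
  step 4: fast -> None, no cycle

Cycle: no


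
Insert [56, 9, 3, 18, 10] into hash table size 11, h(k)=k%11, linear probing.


Insert 56: h=1 -> slot 1
Insert 9: h=9 -> slot 9
Insert 3: h=3 -> slot 3
Insert 18: h=7 -> slot 7
Insert 10: h=10 -> slot 10

Table: [None, 56, None, 3, None, None, None, 18, None, 9, 10]


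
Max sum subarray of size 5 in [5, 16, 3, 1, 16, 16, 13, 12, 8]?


[0:5]: 41
[1:6]: 52
[2:7]: 49
[3:8]: 58
[4:9]: 65

Max: 65 at [4:9]


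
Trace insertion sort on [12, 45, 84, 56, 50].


Initial: [12, 45, 84, 56, 50]
Insert 45: [12, 45, 84, 56, 50]
Insert 84: [12, 45, 84, 56, 50]
Insert 56: [12, 45, 56, 84, 50]
Insert 50: [12, 45, 50, 56, 84]

Sorted: [12, 45, 50, 56, 84]


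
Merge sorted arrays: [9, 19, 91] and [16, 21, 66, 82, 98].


Take 9 from A
Take 16 from B
Take 19 from A
Take 21 from B
Take 66 from B
Take 82 from B
Take 91 from A

Merged: [9, 16, 19, 21, 66, 82, 91, 98]


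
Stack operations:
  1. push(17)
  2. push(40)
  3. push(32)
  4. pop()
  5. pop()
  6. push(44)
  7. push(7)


push(17) -> [17]
push(40) -> [17, 40]
push(32) -> [17, 40, 32]
pop()->32, [17, 40]
pop()->40, [17]
push(44) -> [17, 44]
push(7) -> [17, 44, 7]

Final stack: [17, 44, 7]


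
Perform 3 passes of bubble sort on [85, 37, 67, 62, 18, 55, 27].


Initial: [85, 37, 67, 62, 18, 55, 27]
Pass 1: [37, 67, 62, 18, 55, 27, 85] (6 swaps)
Pass 2: [37, 62, 18, 55, 27, 67, 85] (4 swaps)
Pass 3: [37, 18, 55, 27, 62, 67, 85] (3 swaps)

After 3 passes: [37, 18, 55, 27, 62, 67, 85]


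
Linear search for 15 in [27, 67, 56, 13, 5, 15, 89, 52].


i=0: 27!=15
i=1: 67!=15
i=2: 56!=15
i=3: 13!=15
i=4: 5!=15
i=5: 15==15 found!

Found at 5, 6 comps


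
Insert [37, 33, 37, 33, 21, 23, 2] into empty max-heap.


Insert 37: [37]
Insert 33: [37, 33]
Insert 37: [37, 33, 37]
Insert 33: [37, 33, 37, 33]
Insert 21: [37, 33, 37, 33, 21]
Insert 23: [37, 33, 37, 33, 21, 23]
Insert 2: [37, 33, 37, 33, 21, 23, 2]

Final heap: [37, 33, 37, 33, 21, 23, 2]


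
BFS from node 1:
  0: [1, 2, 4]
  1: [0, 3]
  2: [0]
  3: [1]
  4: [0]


Visit 1, enqueue [0, 3]
Visit 0, enqueue [2, 4]
Visit 3, enqueue []
Visit 2, enqueue []
Visit 4, enqueue []

BFS order: [1, 0, 3, 2, 4]


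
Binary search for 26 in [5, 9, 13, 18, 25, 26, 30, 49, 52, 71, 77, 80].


Step 1: lo=0, hi=11, mid=5, val=26

Found at index 5


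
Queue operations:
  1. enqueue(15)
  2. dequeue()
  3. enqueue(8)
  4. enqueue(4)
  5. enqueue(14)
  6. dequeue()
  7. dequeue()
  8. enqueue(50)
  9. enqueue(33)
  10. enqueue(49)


enqueue(15) -> [15]
dequeue()->15, []
enqueue(8) -> [8]
enqueue(4) -> [8, 4]
enqueue(14) -> [8, 4, 14]
dequeue()->8, [4, 14]
dequeue()->4, [14]
enqueue(50) -> [14, 50]
enqueue(33) -> [14, 50, 33]
enqueue(49) -> [14, 50, 33, 49]

Final queue: [14, 50, 33, 49]


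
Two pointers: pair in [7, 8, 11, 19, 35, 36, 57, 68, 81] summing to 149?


lo=0(7)+hi=8(81)=88
lo=1(8)+hi=8(81)=89
lo=2(11)+hi=8(81)=92
lo=3(19)+hi=8(81)=100
lo=4(35)+hi=8(81)=116
lo=5(36)+hi=8(81)=117
lo=6(57)+hi=8(81)=138
lo=7(68)+hi=8(81)=149

Yes: 68+81=149


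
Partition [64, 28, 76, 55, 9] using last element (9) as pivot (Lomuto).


Pivot: 9
Place pivot at 0: [9, 28, 76, 55, 64]

Partitioned: [9, 28, 76, 55, 64]


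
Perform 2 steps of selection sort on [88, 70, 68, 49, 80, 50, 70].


Initial: [88, 70, 68, 49, 80, 50, 70]
Step 1: min=49 at 3
  Swap: [49, 70, 68, 88, 80, 50, 70]
Step 2: min=50 at 5
  Swap: [49, 50, 68, 88, 80, 70, 70]

After 2 steps: [49, 50, 68, 88, 80, 70, 70]


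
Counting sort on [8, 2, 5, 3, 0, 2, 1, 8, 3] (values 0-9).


Input: [8, 2, 5, 3, 0, 2, 1, 8, 3]
Counts: [1, 1, 2, 2, 0, 1, 0, 0, 2, 0]

Sorted: [0, 1, 2, 2, 3, 3, 5, 8, 8]


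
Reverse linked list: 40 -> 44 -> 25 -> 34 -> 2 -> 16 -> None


Step 1: curr=40, set curr.next=prev(None) | reversed so far: 40
Step 2: curr=44, set curr.next=prev(40) | reversed so far: 44 -> 40
Step 3: curr=25, set curr.next=prev(44) | reversed so far: 25 -> 44 -> 40
Step 4: curr=34, set curr.next=prev(25) | reversed so far: 34 -> 25 -> 44 -> 40
Step 5: curr=2, set curr.next=prev(34) | reversed so far: 2 -> 34 -> 25 -> 44 -> 40
Step 6: curr=16, set curr.next=prev(2) | reversed so far: 16 -> 2 -> 34 -> 25 -> 44 -> 40

16 -> 2 -> 34 -> 25 -> 44 -> 40 -> None


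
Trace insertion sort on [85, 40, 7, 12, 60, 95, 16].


Initial: [85, 40, 7, 12, 60, 95, 16]
Insert 40: [40, 85, 7, 12, 60, 95, 16]
Insert 7: [7, 40, 85, 12, 60, 95, 16]
Insert 12: [7, 12, 40, 85, 60, 95, 16]
Insert 60: [7, 12, 40, 60, 85, 95, 16]
Insert 95: [7, 12, 40, 60, 85, 95, 16]
Insert 16: [7, 12, 16, 40, 60, 85, 95]

Sorted: [7, 12, 16, 40, 60, 85, 95]


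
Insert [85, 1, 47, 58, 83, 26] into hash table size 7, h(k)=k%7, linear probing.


Insert 85: h=1 -> slot 1
Insert 1: h=1, 1 probes -> slot 2
Insert 47: h=5 -> slot 5
Insert 58: h=2, 1 probes -> slot 3
Insert 83: h=6 -> slot 6
Insert 26: h=5, 2 probes -> slot 0

Table: [26, 85, 1, 58, None, 47, 83]


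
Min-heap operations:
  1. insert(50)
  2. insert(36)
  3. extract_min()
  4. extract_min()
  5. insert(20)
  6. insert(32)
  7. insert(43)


insert(50) -> [50]
insert(36) -> [36, 50]
extract_min()->36, [50]
extract_min()->50, []
insert(20) -> [20]
insert(32) -> [20, 32]
insert(43) -> [20, 32, 43]

Final heap: [20, 32, 43]


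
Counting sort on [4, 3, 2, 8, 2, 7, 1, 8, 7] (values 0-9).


Input: [4, 3, 2, 8, 2, 7, 1, 8, 7]
Counts: [0, 1, 2, 1, 1, 0, 0, 2, 2, 0]

Sorted: [1, 2, 2, 3, 4, 7, 7, 8, 8]


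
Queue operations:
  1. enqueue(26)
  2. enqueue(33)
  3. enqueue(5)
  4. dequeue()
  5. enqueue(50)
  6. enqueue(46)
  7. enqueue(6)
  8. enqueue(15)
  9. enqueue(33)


enqueue(26) -> [26]
enqueue(33) -> [26, 33]
enqueue(5) -> [26, 33, 5]
dequeue()->26, [33, 5]
enqueue(50) -> [33, 5, 50]
enqueue(46) -> [33, 5, 50, 46]
enqueue(6) -> [33, 5, 50, 46, 6]
enqueue(15) -> [33, 5, 50, 46, 6, 15]
enqueue(33) -> [33, 5, 50, 46, 6, 15, 33]

Final queue: [33, 5, 50, 46, 6, 15, 33]


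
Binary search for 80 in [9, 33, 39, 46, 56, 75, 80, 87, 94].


Step 1: lo=0, hi=8, mid=4, val=56
Step 2: lo=5, hi=8, mid=6, val=80

Found at index 6


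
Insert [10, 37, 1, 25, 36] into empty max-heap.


Insert 10: [10]
Insert 37: [37, 10]
Insert 1: [37, 10, 1]
Insert 25: [37, 25, 1, 10]
Insert 36: [37, 36, 1, 10, 25]

Final heap: [37, 36, 1, 10, 25]


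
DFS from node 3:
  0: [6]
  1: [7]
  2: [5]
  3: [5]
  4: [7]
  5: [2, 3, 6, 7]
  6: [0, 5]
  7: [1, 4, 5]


Visit 3, push [5]
Visit 5, push [7, 6, 2]
Visit 2, push []
Visit 6, push [0]
Visit 0, push []
Visit 7, push [4, 1]
Visit 1, push []
Visit 4, push []

DFS order: [3, 5, 2, 6, 0, 7, 1, 4]


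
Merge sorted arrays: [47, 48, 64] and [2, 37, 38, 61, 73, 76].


Take 2 from B
Take 37 from B
Take 38 from B
Take 47 from A
Take 48 from A
Take 61 from B
Take 64 from A

Merged: [2, 37, 38, 47, 48, 61, 64, 73, 76]


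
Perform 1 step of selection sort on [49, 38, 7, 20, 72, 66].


Initial: [49, 38, 7, 20, 72, 66]
Step 1: min=7 at 2
  Swap: [7, 38, 49, 20, 72, 66]

After 1 step: [7, 38, 49, 20, 72, 66]


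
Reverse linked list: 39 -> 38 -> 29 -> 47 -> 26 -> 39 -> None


Step 1: curr=39, set curr.next=prev(None) | reversed so far: 39
Step 2: curr=38, set curr.next=prev(39) | reversed so far: 38 -> 39
Step 3: curr=29, set curr.next=prev(38) | reversed so far: 29 -> 38 -> 39
Step 4: curr=47, set curr.next=prev(29) | reversed so far: 47 -> 29 -> 38 -> 39
Step 5: curr=26, set curr.next=prev(47) | reversed so far: 26 -> 47 -> 29 -> 38 -> 39
Step 6: curr=39, set curr.next=prev(26) | reversed so far: 39 -> 26 -> 47 -> 29 -> 38 -> 39

39 -> 26 -> 47 -> 29 -> 38 -> 39 -> None


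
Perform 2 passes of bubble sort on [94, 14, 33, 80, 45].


Initial: [94, 14, 33, 80, 45]
Pass 1: [14, 33, 80, 45, 94] (4 swaps)
Pass 2: [14, 33, 45, 80, 94] (1 swaps)

After 2 passes: [14, 33, 45, 80, 94]


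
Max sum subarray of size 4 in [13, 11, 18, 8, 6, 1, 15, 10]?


[0:4]: 50
[1:5]: 43
[2:6]: 33
[3:7]: 30
[4:8]: 32

Max: 50 at [0:4]


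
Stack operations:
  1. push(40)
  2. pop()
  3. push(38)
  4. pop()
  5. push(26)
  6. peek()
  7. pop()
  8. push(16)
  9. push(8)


push(40) -> [40]
pop()->40, []
push(38) -> [38]
pop()->38, []
push(26) -> [26]
peek()->26
pop()->26, []
push(16) -> [16]
push(8) -> [16, 8]

Final stack: [16, 8]


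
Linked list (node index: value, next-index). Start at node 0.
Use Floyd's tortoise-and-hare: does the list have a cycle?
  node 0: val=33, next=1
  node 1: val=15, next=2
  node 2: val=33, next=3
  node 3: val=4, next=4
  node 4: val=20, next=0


Floyd's tortoise (slow, +1) and hare (fast, +2):
  init: slow=0, fast=0
  step 1: slow=1, fast=2
  step 2: slow=2, fast=4
  step 3: slow=3, fast=1
  step 4: slow=4, fast=3
  step 5: slow=0, fast=0
  slow == fast at node 0: cycle detected

Cycle: yes


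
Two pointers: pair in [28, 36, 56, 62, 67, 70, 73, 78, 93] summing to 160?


lo=0(28)+hi=8(93)=121
lo=1(36)+hi=8(93)=129
lo=2(56)+hi=8(93)=149
lo=3(62)+hi=8(93)=155
lo=4(67)+hi=8(93)=160

Yes: 67+93=160


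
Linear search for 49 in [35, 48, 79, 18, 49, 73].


i=0: 35!=49
i=1: 48!=49
i=2: 79!=49
i=3: 18!=49
i=4: 49==49 found!

Found at 4, 5 comps


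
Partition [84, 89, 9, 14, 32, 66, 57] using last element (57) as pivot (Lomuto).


Pivot: 57
  9 <= 57: swap -> [9, 89, 84, 14, 32, 66, 57]
  14 <= 57: swap -> [9, 14, 84, 89, 32, 66, 57]
  32 <= 57: swap -> [9, 14, 32, 89, 84, 66, 57]
Place pivot at 3: [9, 14, 32, 57, 84, 66, 89]

Partitioned: [9, 14, 32, 57, 84, 66, 89]


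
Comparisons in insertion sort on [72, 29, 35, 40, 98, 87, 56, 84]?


Algorithm: insertion sort
Input: [72, 29, 35, 40, 98, 87, 56, 84]
Sorted: [29, 35, 40, 56, 72, 84, 87, 98]

15


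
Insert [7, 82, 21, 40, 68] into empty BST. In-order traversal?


Insert 7: root
Insert 82: R from 7
Insert 21: R from 7 -> L from 82
Insert 40: R from 7 -> L from 82 -> R from 21
Insert 68: R from 7 -> L from 82 -> R from 21 -> R from 40

In-order: [7, 21, 40, 68, 82]


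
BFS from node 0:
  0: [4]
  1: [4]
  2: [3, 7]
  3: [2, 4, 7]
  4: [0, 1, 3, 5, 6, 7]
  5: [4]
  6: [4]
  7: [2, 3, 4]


Visit 0, enqueue [4]
Visit 4, enqueue [1, 3, 5, 6, 7]
Visit 1, enqueue []
Visit 3, enqueue [2]
Visit 5, enqueue []
Visit 6, enqueue []
Visit 7, enqueue []
Visit 2, enqueue []

BFS order: [0, 4, 1, 3, 5, 6, 7, 2]


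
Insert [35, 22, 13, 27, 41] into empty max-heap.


Insert 35: [35]
Insert 22: [35, 22]
Insert 13: [35, 22, 13]
Insert 27: [35, 27, 13, 22]
Insert 41: [41, 35, 13, 22, 27]

Final heap: [41, 35, 13, 22, 27]


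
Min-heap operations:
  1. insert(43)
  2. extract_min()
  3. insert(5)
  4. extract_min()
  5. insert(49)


insert(43) -> [43]
extract_min()->43, []
insert(5) -> [5]
extract_min()->5, []
insert(49) -> [49]

Final heap: [49]


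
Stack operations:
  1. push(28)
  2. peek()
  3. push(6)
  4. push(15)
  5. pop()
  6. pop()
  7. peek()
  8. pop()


push(28) -> [28]
peek()->28
push(6) -> [28, 6]
push(15) -> [28, 6, 15]
pop()->15, [28, 6]
pop()->6, [28]
peek()->28
pop()->28, []

Final stack: []


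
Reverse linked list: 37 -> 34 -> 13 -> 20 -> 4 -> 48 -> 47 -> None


Step 1: curr=37, set curr.next=prev(None) | reversed so far: 37
Step 2: curr=34, set curr.next=prev(37) | reversed so far: 34 -> 37
Step 3: curr=13, set curr.next=prev(34) | reversed so far: 13 -> 34 -> 37
Step 4: curr=20, set curr.next=prev(13) | reversed so far: 20 -> 13 -> 34 -> 37
Step 5: curr=4, set curr.next=prev(20) | reversed so far: 4 -> 20 -> 13 -> 34 -> 37
Step 6: curr=48, set curr.next=prev(4) | reversed so far: 48 -> 4 -> 20 -> 13 -> 34 -> 37
Step 7: curr=47, set curr.next=prev(48) | reversed so far: 47 -> 48 -> 4 -> 20 -> 13 -> 34 -> 37

47 -> 48 -> 4 -> 20 -> 13 -> 34 -> 37 -> None


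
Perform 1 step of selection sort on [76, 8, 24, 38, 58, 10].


Initial: [76, 8, 24, 38, 58, 10]
Step 1: min=8 at 1
  Swap: [8, 76, 24, 38, 58, 10]

After 1 step: [8, 76, 24, 38, 58, 10]


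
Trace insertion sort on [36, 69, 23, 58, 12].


Initial: [36, 69, 23, 58, 12]
Insert 69: [36, 69, 23, 58, 12]
Insert 23: [23, 36, 69, 58, 12]
Insert 58: [23, 36, 58, 69, 12]
Insert 12: [12, 23, 36, 58, 69]

Sorted: [12, 23, 36, 58, 69]


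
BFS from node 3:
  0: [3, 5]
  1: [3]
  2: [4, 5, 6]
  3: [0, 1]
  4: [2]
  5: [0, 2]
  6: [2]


Visit 3, enqueue [0, 1]
Visit 0, enqueue [5]
Visit 1, enqueue []
Visit 5, enqueue [2]
Visit 2, enqueue [4, 6]
Visit 4, enqueue []
Visit 6, enqueue []

BFS order: [3, 0, 1, 5, 2, 4, 6]


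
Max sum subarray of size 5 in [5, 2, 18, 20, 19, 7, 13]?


[0:5]: 64
[1:6]: 66
[2:7]: 77

Max: 77 at [2:7]


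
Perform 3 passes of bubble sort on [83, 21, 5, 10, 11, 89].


Initial: [83, 21, 5, 10, 11, 89]
Pass 1: [21, 5, 10, 11, 83, 89] (4 swaps)
Pass 2: [5, 10, 11, 21, 83, 89] (3 swaps)
Pass 3: [5, 10, 11, 21, 83, 89] (0 swaps)

After 3 passes: [5, 10, 11, 21, 83, 89]


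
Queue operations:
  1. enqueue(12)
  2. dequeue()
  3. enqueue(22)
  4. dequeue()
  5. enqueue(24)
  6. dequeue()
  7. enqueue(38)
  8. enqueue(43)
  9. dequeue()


enqueue(12) -> [12]
dequeue()->12, []
enqueue(22) -> [22]
dequeue()->22, []
enqueue(24) -> [24]
dequeue()->24, []
enqueue(38) -> [38]
enqueue(43) -> [38, 43]
dequeue()->38, [43]

Final queue: [43]


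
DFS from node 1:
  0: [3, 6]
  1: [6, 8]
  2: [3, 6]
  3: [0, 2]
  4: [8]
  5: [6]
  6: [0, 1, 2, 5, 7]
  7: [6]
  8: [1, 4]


Visit 1, push [8, 6]
Visit 6, push [7, 5, 2, 0]
Visit 0, push [3]
Visit 3, push [2]
Visit 2, push []
Visit 5, push []
Visit 7, push []
Visit 8, push [4]
Visit 4, push []

DFS order: [1, 6, 0, 3, 2, 5, 7, 8, 4]


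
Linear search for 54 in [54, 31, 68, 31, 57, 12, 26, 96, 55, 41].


i=0: 54==54 found!

Found at 0, 1 comps


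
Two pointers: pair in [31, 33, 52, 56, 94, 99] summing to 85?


lo=0(31)+hi=5(99)=130
lo=0(31)+hi=4(94)=125
lo=0(31)+hi=3(56)=87
lo=0(31)+hi=2(52)=83
lo=1(33)+hi=2(52)=85

Yes: 33+52=85


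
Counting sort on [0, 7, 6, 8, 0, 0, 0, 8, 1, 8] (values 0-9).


Input: [0, 7, 6, 8, 0, 0, 0, 8, 1, 8]
Counts: [4, 1, 0, 0, 0, 0, 1, 1, 3, 0]

Sorted: [0, 0, 0, 0, 1, 6, 7, 8, 8, 8]


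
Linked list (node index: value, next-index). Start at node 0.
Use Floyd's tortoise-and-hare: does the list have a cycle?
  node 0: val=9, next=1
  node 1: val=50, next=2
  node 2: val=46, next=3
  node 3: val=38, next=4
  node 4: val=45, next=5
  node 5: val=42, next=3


Floyd's tortoise (slow, +1) and hare (fast, +2):
  init: slow=0, fast=0
  step 1: slow=1, fast=2
  step 2: slow=2, fast=4
  step 3: slow=3, fast=3
  slow == fast at node 3: cycle detected

Cycle: yes


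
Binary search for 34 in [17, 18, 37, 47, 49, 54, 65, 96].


Step 1: lo=0, hi=7, mid=3, val=47
Step 2: lo=0, hi=2, mid=1, val=18
Step 3: lo=2, hi=2, mid=2, val=37

Not found


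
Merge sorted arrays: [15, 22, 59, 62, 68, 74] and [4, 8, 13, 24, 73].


Take 4 from B
Take 8 from B
Take 13 from B
Take 15 from A
Take 22 from A
Take 24 from B
Take 59 from A
Take 62 from A
Take 68 from A
Take 73 from B

Merged: [4, 8, 13, 15, 22, 24, 59, 62, 68, 73, 74]


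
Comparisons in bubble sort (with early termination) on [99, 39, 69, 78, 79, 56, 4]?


Algorithm: bubble sort (with early termination)
Input: [99, 39, 69, 78, 79, 56, 4]
Sorted: [4, 39, 56, 69, 78, 79, 99]

21


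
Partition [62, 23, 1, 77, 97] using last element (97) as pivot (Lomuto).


Pivot: 97
  62 <= 97: advance i (no swap)
  23 <= 97: advance i (no swap)
  1 <= 97: advance i (no swap)
  77 <= 97: advance i (no swap)
Place pivot at 4: [62, 23, 1, 77, 97]

Partitioned: [62, 23, 1, 77, 97]


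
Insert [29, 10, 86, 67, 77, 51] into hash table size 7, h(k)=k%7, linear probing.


Insert 29: h=1 -> slot 1
Insert 10: h=3 -> slot 3
Insert 86: h=2 -> slot 2
Insert 67: h=4 -> slot 4
Insert 77: h=0 -> slot 0
Insert 51: h=2, 3 probes -> slot 5

Table: [77, 29, 86, 10, 67, 51, None]


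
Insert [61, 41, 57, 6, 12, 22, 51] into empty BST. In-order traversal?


Insert 61: root
Insert 41: L from 61
Insert 57: L from 61 -> R from 41
Insert 6: L from 61 -> L from 41
Insert 12: L from 61 -> L from 41 -> R from 6
Insert 22: L from 61 -> L from 41 -> R from 6 -> R from 12
Insert 51: L from 61 -> R from 41 -> L from 57

In-order: [6, 12, 22, 41, 51, 57, 61]


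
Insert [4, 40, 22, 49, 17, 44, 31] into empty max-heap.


Insert 4: [4]
Insert 40: [40, 4]
Insert 22: [40, 4, 22]
Insert 49: [49, 40, 22, 4]
Insert 17: [49, 40, 22, 4, 17]
Insert 44: [49, 40, 44, 4, 17, 22]
Insert 31: [49, 40, 44, 4, 17, 22, 31]

Final heap: [49, 40, 44, 4, 17, 22, 31]


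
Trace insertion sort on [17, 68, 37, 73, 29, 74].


Initial: [17, 68, 37, 73, 29, 74]
Insert 68: [17, 68, 37, 73, 29, 74]
Insert 37: [17, 37, 68, 73, 29, 74]
Insert 73: [17, 37, 68, 73, 29, 74]
Insert 29: [17, 29, 37, 68, 73, 74]
Insert 74: [17, 29, 37, 68, 73, 74]

Sorted: [17, 29, 37, 68, 73, 74]


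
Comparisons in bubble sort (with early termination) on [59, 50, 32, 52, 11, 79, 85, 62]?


Algorithm: bubble sort (with early termination)
Input: [59, 50, 32, 52, 11, 79, 85, 62]
Sorted: [11, 32, 50, 52, 59, 62, 79, 85]

25


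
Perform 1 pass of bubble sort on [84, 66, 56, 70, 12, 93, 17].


Initial: [84, 66, 56, 70, 12, 93, 17]
Pass 1: [66, 56, 70, 12, 84, 17, 93] (5 swaps)

After 1 pass: [66, 56, 70, 12, 84, 17, 93]


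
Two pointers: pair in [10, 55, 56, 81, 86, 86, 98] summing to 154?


lo=0(10)+hi=6(98)=108
lo=1(55)+hi=6(98)=153
lo=2(56)+hi=6(98)=154

Yes: 56+98=154


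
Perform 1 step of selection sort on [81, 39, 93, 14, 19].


Initial: [81, 39, 93, 14, 19]
Step 1: min=14 at 3
  Swap: [14, 39, 93, 81, 19]

After 1 step: [14, 39, 93, 81, 19]


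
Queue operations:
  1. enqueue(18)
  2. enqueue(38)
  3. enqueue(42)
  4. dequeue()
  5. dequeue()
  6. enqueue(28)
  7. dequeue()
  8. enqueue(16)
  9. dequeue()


enqueue(18) -> [18]
enqueue(38) -> [18, 38]
enqueue(42) -> [18, 38, 42]
dequeue()->18, [38, 42]
dequeue()->38, [42]
enqueue(28) -> [42, 28]
dequeue()->42, [28]
enqueue(16) -> [28, 16]
dequeue()->28, [16]

Final queue: [16]


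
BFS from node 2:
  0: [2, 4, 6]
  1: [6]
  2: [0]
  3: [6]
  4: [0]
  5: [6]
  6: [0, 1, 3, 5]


Visit 2, enqueue [0]
Visit 0, enqueue [4, 6]
Visit 4, enqueue []
Visit 6, enqueue [1, 3, 5]
Visit 1, enqueue []
Visit 3, enqueue []
Visit 5, enqueue []

BFS order: [2, 0, 4, 6, 1, 3, 5]


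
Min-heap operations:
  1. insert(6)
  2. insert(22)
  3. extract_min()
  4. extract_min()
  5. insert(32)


insert(6) -> [6]
insert(22) -> [6, 22]
extract_min()->6, [22]
extract_min()->22, []
insert(32) -> [32]

Final heap: [32]


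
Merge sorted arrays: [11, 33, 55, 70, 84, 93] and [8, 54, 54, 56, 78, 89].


Take 8 from B
Take 11 from A
Take 33 from A
Take 54 from B
Take 54 from B
Take 55 from A
Take 56 from B
Take 70 from A
Take 78 from B
Take 84 from A
Take 89 from B

Merged: [8, 11, 33, 54, 54, 55, 56, 70, 78, 84, 89, 93]


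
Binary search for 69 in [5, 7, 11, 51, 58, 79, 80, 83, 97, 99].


Step 1: lo=0, hi=9, mid=4, val=58
Step 2: lo=5, hi=9, mid=7, val=83
Step 3: lo=5, hi=6, mid=5, val=79

Not found


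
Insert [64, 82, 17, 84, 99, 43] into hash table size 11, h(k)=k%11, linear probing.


Insert 64: h=9 -> slot 9
Insert 82: h=5 -> slot 5
Insert 17: h=6 -> slot 6
Insert 84: h=7 -> slot 7
Insert 99: h=0 -> slot 0
Insert 43: h=10 -> slot 10

Table: [99, None, None, None, None, 82, 17, 84, None, 64, 43]


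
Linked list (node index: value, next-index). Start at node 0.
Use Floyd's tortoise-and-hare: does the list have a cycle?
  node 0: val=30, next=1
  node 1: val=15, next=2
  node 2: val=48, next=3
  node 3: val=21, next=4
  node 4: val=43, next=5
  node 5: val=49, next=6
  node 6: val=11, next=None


Floyd's tortoise (slow, +1) and hare (fast, +2):
  init: slow=0, fast=0
  step 1: slow=1, fast=2
  step 2: slow=2, fast=4
  step 3: slow=3, fast=6
  step 4: fast -> None, no cycle

Cycle: no


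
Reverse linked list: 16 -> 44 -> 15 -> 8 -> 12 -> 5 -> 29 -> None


Step 1: curr=16, set curr.next=prev(None) | reversed so far: 16
Step 2: curr=44, set curr.next=prev(16) | reversed so far: 44 -> 16
Step 3: curr=15, set curr.next=prev(44) | reversed so far: 15 -> 44 -> 16
Step 4: curr=8, set curr.next=prev(15) | reversed so far: 8 -> 15 -> 44 -> 16
Step 5: curr=12, set curr.next=prev(8) | reversed so far: 12 -> 8 -> 15 -> 44 -> 16
Step 6: curr=5, set curr.next=prev(12) | reversed so far: 5 -> 12 -> 8 -> 15 -> 44 -> 16
Step 7: curr=29, set curr.next=prev(5) | reversed so far: 29 -> 5 -> 12 -> 8 -> 15 -> 44 -> 16

29 -> 5 -> 12 -> 8 -> 15 -> 44 -> 16 -> None


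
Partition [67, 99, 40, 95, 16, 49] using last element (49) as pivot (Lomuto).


Pivot: 49
  40 <= 49: swap -> [40, 99, 67, 95, 16, 49]
  16 <= 49: swap -> [40, 16, 67, 95, 99, 49]
Place pivot at 2: [40, 16, 49, 95, 99, 67]

Partitioned: [40, 16, 49, 95, 99, 67]


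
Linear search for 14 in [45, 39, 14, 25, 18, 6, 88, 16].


i=0: 45!=14
i=1: 39!=14
i=2: 14==14 found!

Found at 2, 3 comps


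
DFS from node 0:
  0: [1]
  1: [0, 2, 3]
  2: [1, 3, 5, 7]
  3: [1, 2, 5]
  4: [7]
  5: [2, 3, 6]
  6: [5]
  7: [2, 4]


Visit 0, push [1]
Visit 1, push [3, 2]
Visit 2, push [7, 5, 3]
Visit 3, push [5]
Visit 5, push [6]
Visit 6, push []
Visit 7, push [4]
Visit 4, push []

DFS order: [0, 1, 2, 3, 5, 6, 7, 4]


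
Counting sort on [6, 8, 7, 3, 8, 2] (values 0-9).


Input: [6, 8, 7, 3, 8, 2]
Counts: [0, 0, 1, 1, 0, 0, 1, 1, 2, 0]

Sorted: [2, 3, 6, 7, 8, 8]


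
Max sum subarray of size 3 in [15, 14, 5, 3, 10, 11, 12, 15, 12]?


[0:3]: 34
[1:4]: 22
[2:5]: 18
[3:6]: 24
[4:7]: 33
[5:8]: 38
[6:9]: 39

Max: 39 at [6:9]


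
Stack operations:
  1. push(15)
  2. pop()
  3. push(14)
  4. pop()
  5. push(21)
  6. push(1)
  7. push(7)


push(15) -> [15]
pop()->15, []
push(14) -> [14]
pop()->14, []
push(21) -> [21]
push(1) -> [21, 1]
push(7) -> [21, 1, 7]

Final stack: [21, 1, 7]


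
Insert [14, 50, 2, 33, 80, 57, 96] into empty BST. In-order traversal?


Insert 14: root
Insert 50: R from 14
Insert 2: L from 14
Insert 33: R from 14 -> L from 50
Insert 80: R from 14 -> R from 50
Insert 57: R from 14 -> R from 50 -> L from 80
Insert 96: R from 14 -> R from 50 -> R from 80

In-order: [2, 14, 33, 50, 57, 80, 96]


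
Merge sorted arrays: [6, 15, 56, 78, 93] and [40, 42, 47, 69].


Take 6 from A
Take 15 from A
Take 40 from B
Take 42 from B
Take 47 from B
Take 56 from A
Take 69 from B

Merged: [6, 15, 40, 42, 47, 56, 69, 78, 93]


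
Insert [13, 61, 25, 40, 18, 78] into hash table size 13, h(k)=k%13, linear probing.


Insert 13: h=0 -> slot 0
Insert 61: h=9 -> slot 9
Insert 25: h=12 -> slot 12
Insert 40: h=1 -> slot 1
Insert 18: h=5 -> slot 5
Insert 78: h=0, 2 probes -> slot 2

Table: [13, 40, 78, None, None, 18, None, None, None, 61, None, None, 25]


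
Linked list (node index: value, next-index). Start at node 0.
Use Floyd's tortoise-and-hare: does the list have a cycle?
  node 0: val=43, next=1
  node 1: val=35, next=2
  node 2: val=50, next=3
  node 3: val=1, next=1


Floyd's tortoise (slow, +1) and hare (fast, +2):
  init: slow=0, fast=0
  step 1: slow=1, fast=2
  step 2: slow=2, fast=1
  step 3: slow=3, fast=3
  slow == fast at node 3: cycle detected

Cycle: yes


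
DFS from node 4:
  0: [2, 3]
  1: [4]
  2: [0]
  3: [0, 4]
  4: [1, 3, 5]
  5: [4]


Visit 4, push [5, 3, 1]
Visit 1, push []
Visit 3, push [0]
Visit 0, push [2]
Visit 2, push []
Visit 5, push []

DFS order: [4, 1, 3, 0, 2, 5]


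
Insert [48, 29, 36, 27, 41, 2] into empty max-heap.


Insert 48: [48]
Insert 29: [48, 29]
Insert 36: [48, 29, 36]
Insert 27: [48, 29, 36, 27]
Insert 41: [48, 41, 36, 27, 29]
Insert 2: [48, 41, 36, 27, 29, 2]

Final heap: [48, 41, 36, 27, 29, 2]


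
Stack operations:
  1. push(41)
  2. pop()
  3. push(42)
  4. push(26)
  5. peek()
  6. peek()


push(41) -> [41]
pop()->41, []
push(42) -> [42]
push(26) -> [42, 26]
peek()->26
peek()->26

Final stack: [42, 26]


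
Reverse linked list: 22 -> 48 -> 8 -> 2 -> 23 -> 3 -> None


Step 1: curr=22, set curr.next=prev(None) | reversed so far: 22
Step 2: curr=48, set curr.next=prev(22) | reversed so far: 48 -> 22
Step 3: curr=8, set curr.next=prev(48) | reversed so far: 8 -> 48 -> 22
Step 4: curr=2, set curr.next=prev(8) | reversed so far: 2 -> 8 -> 48 -> 22
Step 5: curr=23, set curr.next=prev(2) | reversed so far: 23 -> 2 -> 8 -> 48 -> 22
Step 6: curr=3, set curr.next=prev(23) | reversed so far: 3 -> 23 -> 2 -> 8 -> 48 -> 22

3 -> 23 -> 2 -> 8 -> 48 -> 22 -> None


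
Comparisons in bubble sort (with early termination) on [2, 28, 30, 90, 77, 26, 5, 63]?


Algorithm: bubble sort (with early termination)
Input: [2, 28, 30, 90, 77, 26, 5, 63]
Sorted: [2, 5, 26, 28, 30, 63, 77, 90]

27


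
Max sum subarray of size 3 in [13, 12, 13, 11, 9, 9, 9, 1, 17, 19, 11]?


[0:3]: 38
[1:4]: 36
[2:5]: 33
[3:6]: 29
[4:7]: 27
[5:8]: 19
[6:9]: 27
[7:10]: 37
[8:11]: 47

Max: 47 at [8:11]


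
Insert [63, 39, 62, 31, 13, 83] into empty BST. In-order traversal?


Insert 63: root
Insert 39: L from 63
Insert 62: L from 63 -> R from 39
Insert 31: L from 63 -> L from 39
Insert 13: L from 63 -> L from 39 -> L from 31
Insert 83: R from 63

In-order: [13, 31, 39, 62, 63, 83]


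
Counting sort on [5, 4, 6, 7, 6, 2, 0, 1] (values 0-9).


Input: [5, 4, 6, 7, 6, 2, 0, 1]
Counts: [1, 1, 1, 0, 1, 1, 2, 1, 0, 0]

Sorted: [0, 1, 2, 4, 5, 6, 6, 7]


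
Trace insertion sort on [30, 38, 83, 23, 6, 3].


Initial: [30, 38, 83, 23, 6, 3]
Insert 38: [30, 38, 83, 23, 6, 3]
Insert 83: [30, 38, 83, 23, 6, 3]
Insert 23: [23, 30, 38, 83, 6, 3]
Insert 6: [6, 23, 30, 38, 83, 3]
Insert 3: [3, 6, 23, 30, 38, 83]

Sorted: [3, 6, 23, 30, 38, 83]


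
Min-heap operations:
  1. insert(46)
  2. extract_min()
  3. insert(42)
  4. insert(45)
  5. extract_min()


insert(46) -> [46]
extract_min()->46, []
insert(42) -> [42]
insert(45) -> [42, 45]
extract_min()->42, [45]

Final heap: [45]


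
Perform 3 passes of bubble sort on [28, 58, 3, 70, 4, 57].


Initial: [28, 58, 3, 70, 4, 57]
Pass 1: [28, 3, 58, 4, 57, 70] (3 swaps)
Pass 2: [3, 28, 4, 57, 58, 70] (3 swaps)
Pass 3: [3, 4, 28, 57, 58, 70] (1 swaps)

After 3 passes: [3, 4, 28, 57, 58, 70]


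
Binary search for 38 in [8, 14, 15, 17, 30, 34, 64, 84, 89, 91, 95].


Step 1: lo=0, hi=10, mid=5, val=34
Step 2: lo=6, hi=10, mid=8, val=89
Step 3: lo=6, hi=7, mid=6, val=64

Not found


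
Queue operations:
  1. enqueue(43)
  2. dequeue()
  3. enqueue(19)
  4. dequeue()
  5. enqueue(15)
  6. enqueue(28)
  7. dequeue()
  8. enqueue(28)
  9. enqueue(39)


enqueue(43) -> [43]
dequeue()->43, []
enqueue(19) -> [19]
dequeue()->19, []
enqueue(15) -> [15]
enqueue(28) -> [15, 28]
dequeue()->15, [28]
enqueue(28) -> [28, 28]
enqueue(39) -> [28, 28, 39]

Final queue: [28, 28, 39]


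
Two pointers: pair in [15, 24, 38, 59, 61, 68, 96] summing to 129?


lo=0(15)+hi=6(96)=111
lo=1(24)+hi=6(96)=120
lo=2(38)+hi=6(96)=134
lo=2(38)+hi=5(68)=106
lo=3(59)+hi=5(68)=127
lo=4(61)+hi=5(68)=129

Yes: 61+68=129


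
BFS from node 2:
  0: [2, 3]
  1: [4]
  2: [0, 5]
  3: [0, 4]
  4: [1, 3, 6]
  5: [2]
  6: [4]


Visit 2, enqueue [0, 5]
Visit 0, enqueue [3]
Visit 5, enqueue []
Visit 3, enqueue [4]
Visit 4, enqueue [1, 6]
Visit 1, enqueue []
Visit 6, enqueue []

BFS order: [2, 0, 5, 3, 4, 1, 6]


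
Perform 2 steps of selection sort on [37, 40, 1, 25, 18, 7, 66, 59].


Initial: [37, 40, 1, 25, 18, 7, 66, 59]
Step 1: min=1 at 2
  Swap: [1, 40, 37, 25, 18, 7, 66, 59]
Step 2: min=7 at 5
  Swap: [1, 7, 37, 25, 18, 40, 66, 59]

After 2 steps: [1, 7, 37, 25, 18, 40, 66, 59]


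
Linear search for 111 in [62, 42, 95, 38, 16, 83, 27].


i=0: 62!=111
i=1: 42!=111
i=2: 95!=111
i=3: 38!=111
i=4: 16!=111
i=5: 83!=111
i=6: 27!=111

Not found, 7 comps


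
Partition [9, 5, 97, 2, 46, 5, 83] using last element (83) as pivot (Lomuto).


Pivot: 83
  9 <= 83: advance i (no swap)
  5 <= 83: advance i (no swap)
  2 <= 83: swap -> [9, 5, 2, 97, 46, 5, 83]
  46 <= 83: swap -> [9, 5, 2, 46, 97, 5, 83]
  5 <= 83: swap -> [9, 5, 2, 46, 5, 97, 83]
Place pivot at 5: [9, 5, 2, 46, 5, 83, 97]

Partitioned: [9, 5, 2, 46, 5, 83, 97]


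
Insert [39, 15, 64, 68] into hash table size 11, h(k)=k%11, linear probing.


Insert 39: h=6 -> slot 6
Insert 15: h=4 -> slot 4
Insert 64: h=9 -> slot 9
Insert 68: h=2 -> slot 2

Table: [None, None, 68, None, 15, None, 39, None, None, 64, None]


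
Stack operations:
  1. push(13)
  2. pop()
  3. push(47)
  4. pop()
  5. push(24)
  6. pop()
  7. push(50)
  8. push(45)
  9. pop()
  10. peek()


push(13) -> [13]
pop()->13, []
push(47) -> [47]
pop()->47, []
push(24) -> [24]
pop()->24, []
push(50) -> [50]
push(45) -> [50, 45]
pop()->45, [50]
peek()->50

Final stack: [50]


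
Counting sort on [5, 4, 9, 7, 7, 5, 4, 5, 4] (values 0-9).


Input: [5, 4, 9, 7, 7, 5, 4, 5, 4]
Counts: [0, 0, 0, 0, 3, 3, 0, 2, 0, 1]

Sorted: [4, 4, 4, 5, 5, 5, 7, 7, 9]


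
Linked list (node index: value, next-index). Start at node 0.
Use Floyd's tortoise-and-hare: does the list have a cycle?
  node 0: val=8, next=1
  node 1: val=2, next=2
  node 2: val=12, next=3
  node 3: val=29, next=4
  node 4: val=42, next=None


Floyd's tortoise (slow, +1) and hare (fast, +2):
  init: slow=0, fast=0
  step 1: slow=1, fast=2
  step 2: slow=2, fast=4
  step 3: fast -> None, no cycle

Cycle: no


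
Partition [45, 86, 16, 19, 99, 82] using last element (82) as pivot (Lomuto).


Pivot: 82
  45 <= 82: advance i (no swap)
  16 <= 82: swap -> [45, 16, 86, 19, 99, 82]
  19 <= 82: swap -> [45, 16, 19, 86, 99, 82]
Place pivot at 3: [45, 16, 19, 82, 99, 86]

Partitioned: [45, 16, 19, 82, 99, 86]


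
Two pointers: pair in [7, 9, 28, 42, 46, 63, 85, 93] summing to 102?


lo=0(7)+hi=7(93)=100
lo=1(9)+hi=7(93)=102

Yes: 9+93=102


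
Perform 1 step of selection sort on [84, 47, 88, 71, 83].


Initial: [84, 47, 88, 71, 83]
Step 1: min=47 at 1
  Swap: [47, 84, 88, 71, 83]

After 1 step: [47, 84, 88, 71, 83]


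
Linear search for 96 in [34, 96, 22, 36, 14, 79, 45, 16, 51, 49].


i=0: 34!=96
i=1: 96==96 found!

Found at 1, 2 comps


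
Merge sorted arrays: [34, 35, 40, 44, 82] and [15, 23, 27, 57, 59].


Take 15 from B
Take 23 from B
Take 27 from B
Take 34 from A
Take 35 from A
Take 40 from A
Take 44 from A
Take 57 from B
Take 59 from B

Merged: [15, 23, 27, 34, 35, 40, 44, 57, 59, 82]


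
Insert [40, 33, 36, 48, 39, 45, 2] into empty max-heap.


Insert 40: [40]
Insert 33: [40, 33]
Insert 36: [40, 33, 36]
Insert 48: [48, 40, 36, 33]
Insert 39: [48, 40, 36, 33, 39]
Insert 45: [48, 40, 45, 33, 39, 36]
Insert 2: [48, 40, 45, 33, 39, 36, 2]

Final heap: [48, 40, 45, 33, 39, 36, 2]


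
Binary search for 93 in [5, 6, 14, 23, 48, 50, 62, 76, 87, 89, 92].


Step 1: lo=0, hi=10, mid=5, val=50
Step 2: lo=6, hi=10, mid=8, val=87
Step 3: lo=9, hi=10, mid=9, val=89
Step 4: lo=10, hi=10, mid=10, val=92

Not found


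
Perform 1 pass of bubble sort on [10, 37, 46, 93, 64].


Initial: [10, 37, 46, 93, 64]
Pass 1: [10, 37, 46, 64, 93] (1 swaps)

After 1 pass: [10, 37, 46, 64, 93]


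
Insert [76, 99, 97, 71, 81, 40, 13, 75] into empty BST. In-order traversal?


Insert 76: root
Insert 99: R from 76
Insert 97: R from 76 -> L from 99
Insert 71: L from 76
Insert 81: R from 76 -> L from 99 -> L from 97
Insert 40: L from 76 -> L from 71
Insert 13: L from 76 -> L from 71 -> L from 40
Insert 75: L from 76 -> R from 71

In-order: [13, 40, 71, 75, 76, 81, 97, 99]


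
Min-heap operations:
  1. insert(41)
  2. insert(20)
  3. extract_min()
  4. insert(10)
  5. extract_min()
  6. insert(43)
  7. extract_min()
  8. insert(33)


insert(41) -> [41]
insert(20) -> [20, 41]
extract_min()->20, [41]
insert(10) -> [10, 41]
extract_min()->10, [41]
insert(43) -> [41, 43]
extract_min()->41, [43]
insert(33) -> [33, 43]

Final heap: [33, 43]


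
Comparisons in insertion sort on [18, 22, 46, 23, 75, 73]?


Algorithm: insertion sort
Input: [18, 22, 46, 23, 75, 73]
Sorted: [18, 22, 23, 46, 73, 75]

7


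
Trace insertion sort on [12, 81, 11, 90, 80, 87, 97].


Initial: [12, 81, 11, 90, 80, 87, 97]
Insert 81: [12, 81, 11, 90, 80, 87, 97]
Insert 11: [11, 12, 81, 90, 80, 87, 97]
Insert 90: [11, 12, 81, 90, 80, 87, 97]
Insert 80: [11, 12, 80, 81, 90, 87, 97]
Insert 87: [11, 12, 80, 81, 87, 90, 97]
Insert 97: [11, 12, 80, 81, 87, 90, 97]

Sorted: [11, 12, 80, 81, 87, 90, 97]


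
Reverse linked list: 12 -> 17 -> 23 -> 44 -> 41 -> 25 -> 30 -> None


Step 1: curr=12, set curr.next=prev(None) | reversed so far: 12
Step 2: curr=17, set curr.next=prev(12) | reversed so far: 17 -> 12
Step 3: curr=23, set curr.next=prev(17) | reversed so far: 23 -> 17 -> 12
Step 4: curr=44, set curr.next=prev(23) | reversed so far: 44 -> 23 -> 17 -> 12
Step 5: curr=41, set curr.next=prev(44) | reversed so far: 41 -> 44 -> 23 -> 17 -> 12
Step 6: curr=25, set curr.next=prev(41) | reversed so far: 25 -> 41 -> 44 -> 23 -> 17 -> 12
Step 7: curr=30, set curr.next=prev(25) | reversed so far: 30 -> 25 -> 41 -> 44 -> 23 -> 17 -> 12

30 -> 25 -> 41 -> 44 -> 23 -> 17 -> 12 -> None


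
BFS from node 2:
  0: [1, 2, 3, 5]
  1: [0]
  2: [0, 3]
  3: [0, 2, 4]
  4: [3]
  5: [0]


Visit 2, enqueue [0, 3]
Visit 0, enqueue [1, 5]
Visit 3, enqueue [4]
Visit 1, enqueue []
Visit 5, enqueue []
Visit 4, enqueue []

BFS order: [2, 0, 3, 1, 5, 4]


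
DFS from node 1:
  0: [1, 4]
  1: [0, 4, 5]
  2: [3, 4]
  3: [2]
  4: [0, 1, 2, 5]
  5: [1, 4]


Visit 1, push [5, 4, 0]
Visit 0, push [4]
Visit 4, push [5, 2]
Visit 2, push [3]
Visit 3, push []
Visit 5, push []

DFS order: [1, 0, 4, 2, 3, 5]


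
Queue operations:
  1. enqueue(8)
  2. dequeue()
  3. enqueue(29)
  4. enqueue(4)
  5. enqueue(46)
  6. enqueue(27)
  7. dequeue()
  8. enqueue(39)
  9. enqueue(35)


enqueue(8) -> [8]
dequeue()->8, []
enqueue(29) -> [29]
enqueue(4) -> [29, 4]
enqueue(46) -> [29, 4, 46]
enqueue(27) -> [29, 4, 46, 27]
dequeue()->29, [4, 46, 27]
enqueue(39) -> [4, 46, 27, 39]
enqueue(35) -> [4, 46, 27, 39, 35]

Final queue: [4, 46, 27, 39, 35]


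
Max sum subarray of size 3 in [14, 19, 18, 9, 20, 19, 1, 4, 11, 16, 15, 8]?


[0:3]: 51
[1:4]: 46
[2:5]: 47
[3:6]: 48
[4:7]: 40
[5:8]: 24
[6:9]: 16
[7:10]: 31
[8:11]: 42
[9:12]: 39

Max: 51 at [0:3]


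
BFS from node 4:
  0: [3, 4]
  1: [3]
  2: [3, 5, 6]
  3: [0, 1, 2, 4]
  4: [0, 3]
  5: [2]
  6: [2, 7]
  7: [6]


Visit 4, enqueue [0, 3]
Visit 0, enqueue []
Visit 3, enqueue [1, 2]
Visit 1, enqueue []
Visit 2, enqueue [5, 6]
Visit 5, enqueue []
Visit 6, enqueue [7]
Visit 7, enqueue []

BFS order: [4, 0, 3, 1, 2, 5, 6, 7]


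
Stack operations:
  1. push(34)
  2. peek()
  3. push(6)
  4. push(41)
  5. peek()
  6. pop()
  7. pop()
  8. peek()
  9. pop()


push(34) -> [34]
peek()->34
push(6) -> [34, 6]
push(41) -> [34, 6, 41]
peek()->41
pop()->41, [34, 6]
pop()->6, [34]
peek()->34
pop()->34, []

Final stack: []


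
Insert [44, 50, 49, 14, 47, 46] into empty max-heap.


Insert 44: [44]
Insert 50: [50, 44]
Insert 49: [50, 44, 49]
Insert 14: [50, 44, 49, 14]
Insert 47: [50, 47, 49, 14, 44]
Insert 46: [50, 47, 49, 14, 44, 46]

Final heap: [50, 47, 49, 14, 44, 46]


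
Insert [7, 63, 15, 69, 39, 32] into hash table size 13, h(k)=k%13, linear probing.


Insert 7: h=7 -> slot 7
Insert 63: h=11 -> slot 11
Insert 15: h=2 -> slot 2
Insert 69: h=4 -> slot 4
Insert 39: h=0 -> slot 0
Insert 32: h=6 -> slot 6

Table: [39, None, 15, None, 69, None, 32, 7, None, None, None, 63, None]


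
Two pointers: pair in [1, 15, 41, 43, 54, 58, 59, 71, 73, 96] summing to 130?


lo=0(1)+hi=9(96)=97
lo=1(15)+hi=9(96)=111
lo=2(41)+hi=9(96)=137
lo=2(41)+hi=8(73)=114
lo=3(43)+hi=8(73)=116
lo=4(54)+hi=8(73)=127
lo=5(58)+hi=8(73)=131
lo=5(58)+hi=7(71)=129
lo=6(59)+hi=7(71)=130

Yes: 59+71=130


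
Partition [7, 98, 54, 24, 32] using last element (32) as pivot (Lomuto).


Pivot: 32
  7 <= 32: advance i (no swap)
  24 <= 32: swap -> [7, 24, 54, 98, 32]
Place pivot at 2: [7, 24, 32, 98, 54]

Partitioned: [7, 24, 32, 98, 54]


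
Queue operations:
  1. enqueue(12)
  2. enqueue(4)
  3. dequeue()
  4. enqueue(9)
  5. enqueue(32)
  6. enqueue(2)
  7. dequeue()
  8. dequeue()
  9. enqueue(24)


enqueue(12) -> [12]
enqueue(4) -> [12, 4]
dequeue()->12, [4]
enqueue(9) -> [4, 9]
enqueue(32) -> [4, 9, 32]
enqueue(2) -> [4, 9, 32, 2]
dequeue()->4, [9, 32, 2]
dequeue()->9, [32, 2]
enqueue(24) -> [32, 2, 24]

Final queue: [32, 2, 24]


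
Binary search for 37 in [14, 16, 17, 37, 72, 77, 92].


Step 1: lo=0, hi=6, mid=3, val=37

Found at index 3


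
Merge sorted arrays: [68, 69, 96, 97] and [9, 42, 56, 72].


Take 9 from B
Take 42 from B
Take 56 from B
Take 68 from A
Take 69 from A
Take 72 from B

Merged: [9, 42, 56, 68, 69, 72, 96, 97]


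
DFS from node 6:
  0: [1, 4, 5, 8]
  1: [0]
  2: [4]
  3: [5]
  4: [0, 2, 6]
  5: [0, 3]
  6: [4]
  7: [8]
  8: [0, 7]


Visit 6, push [4]
Visit 4, push [2, 0]
Visit 0, push [8, 5, 1]
Visit 1, push []
Visit 5, push [3]
Visit 3, push []
Visit 8, push [7]
Visit 7, push []
Visit 2, push []

DFS order: [6, 4, 0, 1, 5, 3, 8, 7, 2]


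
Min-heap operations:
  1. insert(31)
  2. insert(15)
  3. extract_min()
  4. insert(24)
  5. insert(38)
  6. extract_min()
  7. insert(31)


insert(31) -> [31]
insert(15) -> [15, 31]
extract_min()->15, [31]
insert(24) -> [24, 31]
insert(38) -> [24, 31, 38]
extract_min()->24, [31, 38]
insert(31) -> [31, 38, 31]

Final heap: [31, 38, 31]


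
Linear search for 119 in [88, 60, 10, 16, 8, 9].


i=0: 88!=119
i=1: 60!=119
i=2: 10!=119
i=3: 16!=119
i=4: 8!=119
i=5: 9!=119

Not found, 6 comps


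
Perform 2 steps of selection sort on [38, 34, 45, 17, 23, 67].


Initial: [38, 34, 45, 17, 23, 67]
Step 1: min=17 at 3
  Swap: [17, 34, 45, 38, 23, 67]
Step 2: min=23 at 4
  Swap: [17, 23, 45, 38, 34, 67]

After 2 steps: [17, 23, 45, 38, 34, 67]


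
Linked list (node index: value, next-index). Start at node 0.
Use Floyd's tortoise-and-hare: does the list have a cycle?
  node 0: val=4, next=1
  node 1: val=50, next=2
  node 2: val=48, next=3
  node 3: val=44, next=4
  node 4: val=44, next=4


Floyd's tortoise (slow, +1) and hare (fast, +2):
  init: slow=0, fast=0
  step 1: slow=1, fast=2
  step 2: slow=2, fast=4
  step 3: slow=3, fast=4
  step 4: slow=4, fast=4
  slow == fast at node 4: cycle detected

Cycle: yes
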